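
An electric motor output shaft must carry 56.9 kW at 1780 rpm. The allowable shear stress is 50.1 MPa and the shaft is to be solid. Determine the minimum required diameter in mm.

ω = 2π·1780/60 = 186.4 rad/s, so T = P/ω = 56.9×10³ / 186.4 = 305.3 N·m.
For a solid shaft τ_max = 16T/(πd³), so d = (16T/(π τ_allow))^(1/3) = (16·305.3/(π·5.01×10^7))^(1/3) = 0.03142 m.

31.4 mm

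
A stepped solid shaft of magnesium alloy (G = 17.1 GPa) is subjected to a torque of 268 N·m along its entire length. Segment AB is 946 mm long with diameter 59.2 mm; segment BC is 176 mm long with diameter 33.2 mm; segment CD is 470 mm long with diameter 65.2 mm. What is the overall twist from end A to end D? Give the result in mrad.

39.6 mrad

J_AB = π(0.0592)⁴/32 = 1.21×10^-6 m⁴; J_BC = π(0.0332)⁴/32 = 1.19×10^-7 m⁴; J_CD = π(0.0652)⁴/32 = 1.77×10^-6 m⁴.
θ = (T/G)·Σ L_i/J_i = (268.0/17.1×10⁹)·(0.946/1.21×10^-6 + 0.176/1.19×10^-7 + 0.470/1.77×10^-6) = 0.03957 rad.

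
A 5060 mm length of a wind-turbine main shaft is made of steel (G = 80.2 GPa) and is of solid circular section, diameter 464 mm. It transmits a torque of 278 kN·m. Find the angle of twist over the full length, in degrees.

0.221°

J = πd⁴/32 = π(0.464)⁴/32 = 4.551×10^-3 m⁴.
θ = T·L/(G·J) = 278000 × 5.06 / (80.2×10⁹ × 4.551×10^-3) = 3.854×10^-3 rad.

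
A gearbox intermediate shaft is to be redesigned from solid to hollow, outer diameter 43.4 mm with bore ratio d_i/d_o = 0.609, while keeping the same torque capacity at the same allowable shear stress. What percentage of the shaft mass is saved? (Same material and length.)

Equal τ_max and T ⇒ the solid shaft needs d_s³ = d_o³(1−k⁴), so d_s = 43.4·(1−0.609⁴)^(1/3) = 41.31 mm.
Area ratio A_h/A_s = d_o²(1−k²)/d_s² = (1−k²)/(1−k⁴)^(2/3) = 0.6943.
Mass saving = 1 − 0.6943 = 30.6 %.

30.6 %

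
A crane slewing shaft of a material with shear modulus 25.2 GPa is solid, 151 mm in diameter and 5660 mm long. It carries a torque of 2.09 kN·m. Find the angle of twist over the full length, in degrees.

J = πd⁴/32 = π(0.151)⁴/32 = 5.104×10^-5 m⁴.
θ = T·L/(G·J) = 2090 × 5.66 / (25.2×10⁹ × 5.104×10^-5) = 9.197×10^-3 rad.

0.527°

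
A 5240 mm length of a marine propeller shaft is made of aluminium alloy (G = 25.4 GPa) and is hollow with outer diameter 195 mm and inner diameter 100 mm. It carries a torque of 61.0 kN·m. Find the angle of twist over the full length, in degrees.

5.46°

J = π(d_o⁴ − d_i⁴)/32 = π(0.195⁴ − 0.100⁴)/32 = 1.321×10^-4 m⁴.
θ = T·L/(G·J) = 61000 × 5.24 / (25.4×10⁹ × 1.321×10^-4) = 0.09524 rad.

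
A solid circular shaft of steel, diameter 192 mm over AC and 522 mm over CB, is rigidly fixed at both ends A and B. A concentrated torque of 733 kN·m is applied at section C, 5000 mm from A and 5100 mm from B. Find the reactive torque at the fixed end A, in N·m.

13400 N·m

Compatibility: T_A·a/J_AC = T_B·b/J_CB with T_A + T_B = T₀.
J_AC = 1.33×10^-4 m⁴, J_CB = 7.29×10^-3 m⁴, so T_A = T₀·(J_AC/a)/((J_AC/a)+(J_CB/b)) = 13430 N·m, T_B = 719600 N·m.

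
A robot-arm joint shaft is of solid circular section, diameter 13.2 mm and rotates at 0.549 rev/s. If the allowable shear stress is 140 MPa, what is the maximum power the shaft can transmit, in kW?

J = πd⁴/32 = π(0.0132)⁴/32 = 2.981×10^-9 m⁴.
T_max = τ_allow·J/r = 1.40×10^8 × 2.981×10^-9 / 0.00660 = 63.22 N·m.
ω = 2π·0.549 = 3.449 rad/s, so P_max = T_max·ω = 218.1 W.

0.218 kW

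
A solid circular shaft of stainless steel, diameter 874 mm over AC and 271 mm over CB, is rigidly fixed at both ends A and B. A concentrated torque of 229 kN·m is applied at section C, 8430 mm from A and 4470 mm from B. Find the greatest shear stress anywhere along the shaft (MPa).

1.72 MPa

Compatibility: T_A·a/J_AC = T_B·b/J_CB with T_A + T_B = T₀.
J_AC = 0.0573 m⁴, J_CB = 5.30×10^-4 m⁴, so T_A = T₀·(J_AC/a)/((J_AC/a)+(J_CB/b)) = 225100 N·m, T_B = 3924 N·m.
τ in each portion: τ_AC = 1.72×10^6 Pa, τ_CB = 1.00×10^6 Pa; maximum is in AC.
τ_max = T_AC·r/J = 225100·0.437/0.0573 = 1.717×10^6 Pa.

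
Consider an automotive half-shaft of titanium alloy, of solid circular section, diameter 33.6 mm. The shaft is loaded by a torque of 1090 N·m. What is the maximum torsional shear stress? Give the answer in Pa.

1.46e8 Pa

J = πd⁴/32 = π(0.0336)⁴/32 = 1.251×10^-7 m⁴.
τ_max = T·r/J = 1090 × 0.0168 / 1.251×10^-7 = 1.463×10^8 Pa.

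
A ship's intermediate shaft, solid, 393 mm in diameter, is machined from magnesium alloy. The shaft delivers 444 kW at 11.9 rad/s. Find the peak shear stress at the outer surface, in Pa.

3.13e6 Pa

ω = 11.9 rad/s, so T = P/ω = 444×10³ / 11.90 = 37310 N·m.
J = πd⁴/32 = π(0.393)⁴/32 = 2.342×10^-3 m⁴.
τ_max = T·r/J = 37310 × 0.197 / 2.342×10^-3 = 3.131×10^6 Pa.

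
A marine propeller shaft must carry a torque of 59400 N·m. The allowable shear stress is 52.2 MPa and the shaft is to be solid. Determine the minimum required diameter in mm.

For a solid shaft τ_max = 16T/(πd³), so d = (16T/(π τ_allow))^(1/3) = (16·59400/(π·5.22×10^7))^(1/3) = 0.1796 m.

180 mm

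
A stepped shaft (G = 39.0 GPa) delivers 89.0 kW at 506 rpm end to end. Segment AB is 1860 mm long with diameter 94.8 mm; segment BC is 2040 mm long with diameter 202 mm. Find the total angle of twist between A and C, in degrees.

0.610°

ω = 2π·506/60 = 52.99 rad/s, so T = P/ω = 89.0×10³ / 52.99 = 1680 N·m.
J_AB = π(0.0948)⁴/32 = 7.93×10^-6 m⁴; J_BC = π(0.202)⁴/32 = 1.63×10^-4 m⁴.
θ = (T/G)·Σ L_i/J_i = (1680/39.0×10⁹)·(1.86/7.93×10^-6 + 2.04/1.63×10^-4) = 0.01064 rad.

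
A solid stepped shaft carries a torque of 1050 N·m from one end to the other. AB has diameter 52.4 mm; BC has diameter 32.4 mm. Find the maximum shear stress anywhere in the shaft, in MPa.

157 MPa

Under the same torque, τ_max = 16T/(πd³) is largest where d is smallest — segment BC (d = 32.4 mm).
τ_max = 16·1050/(π·(0.0324)³) = 1.572×10^8 Pa.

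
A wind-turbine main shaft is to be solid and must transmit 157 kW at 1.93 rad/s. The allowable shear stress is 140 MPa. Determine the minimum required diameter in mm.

144 mm

ω = 1.93 rad/s, so T = P/ω = 157×10³ / 1.930 = 81350 N·m.
For a solid shaft τ_max = 16T/(πd³), so d = (16T/(π τ_allow))^(1/3) = (16·81350/(π·1.40×10^8))^(1/3) = 0.1436 m.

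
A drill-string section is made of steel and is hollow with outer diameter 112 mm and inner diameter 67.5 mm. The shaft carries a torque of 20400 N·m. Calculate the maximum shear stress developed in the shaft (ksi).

J = π(d_o⁴ − d_i⁴)/32 = π(0.112⁴ − 0.0675⁴)/32 = 1.341×10^-5 m⁴.
τ_max = T·r/J = 20400 × 0.0560 / 1.341×10^-5 = 8.519×10^7 Pa.

12.4 ksi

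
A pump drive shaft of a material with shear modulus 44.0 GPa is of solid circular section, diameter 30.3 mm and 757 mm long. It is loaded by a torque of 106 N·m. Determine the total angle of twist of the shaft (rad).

J = πd⁴/32 = π(0.0303)⁴/32 = 8.275×10^-8 m⁴.
θ = T·L/(G·J) = 106.0 × 0.757 / (44.0×10⁹ × 8.275×10^-8) = 0.02204 rad.

0.0220 rad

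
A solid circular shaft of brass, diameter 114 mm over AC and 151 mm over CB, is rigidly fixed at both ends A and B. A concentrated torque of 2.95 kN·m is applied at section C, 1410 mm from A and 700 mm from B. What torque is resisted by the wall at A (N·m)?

410 N·m

Compatibility: T_A·a/J_AC = T_B·b/J_CB with T_A + T_B = T₀.
J_AC = 1.66×10^-5 m⁴, J_CB = 5.10×10^-5 m⁴, so T_A = T₀·(J_AC/a)/((J_AC/a)+(J_CB/b)) = 409.7 N·m, T_B = 2540 N·m.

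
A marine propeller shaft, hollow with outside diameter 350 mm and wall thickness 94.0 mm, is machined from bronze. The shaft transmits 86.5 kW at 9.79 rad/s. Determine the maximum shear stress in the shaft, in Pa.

1.10e6 Pa

ω = 9.79 rad/s, so T = P/ω = 86.5×10³ / 9.790 = 8836 N·m.
J = π(d_o⁴ − d_i⁴)/32 = π(0.350⁴ − 0.162⁴)/32 = 1.406×10^-3 m⁴.
τ_max = T·r/J = 8836 × 0.175 / 1.406×10^-3 = 1.100×10^6 Pa.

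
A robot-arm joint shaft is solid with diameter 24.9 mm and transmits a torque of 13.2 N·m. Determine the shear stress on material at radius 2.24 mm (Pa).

J = πd⁴/32 = π(0.0249)⁴/32 = 3.774×10^-8 m⁴.
Shear stress varies linearly with radius: τ = T·r/J = 13.20 × 0.00224 / 3.774×10^-8 = 7.835×10^5 Pa.

783000 Pa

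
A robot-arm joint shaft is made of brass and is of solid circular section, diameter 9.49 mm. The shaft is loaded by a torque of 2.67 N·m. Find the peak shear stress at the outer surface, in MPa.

J = πd⁴/32 = π(0.00949)⁴/32 = 7.963×10^-10 m⁴.
τ_max = T·r/J = 2.670 × 0.00475 / 7.963×10^-10 = 1.591×10^7 Pa.

15.9 MPa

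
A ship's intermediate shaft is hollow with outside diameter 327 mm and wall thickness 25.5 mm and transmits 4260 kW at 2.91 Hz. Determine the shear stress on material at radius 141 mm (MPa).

59.4 MPa

ω = 2π·2.91 = 18.28 rad/s, so T = P/ω = 4260×10³ / 18.28 = 233000 N·m.
J = π(d_o⁴ − d_i⁴)/32 = π(0.327⁴ − 0.276⁴)/32 = 5.528×10^-4 m⁴.
Shear stress varies linearly with radius: τ = T·r/J = 233000 × 0.141 / 5.528×10^-4 = 5.942×10^7 Pa.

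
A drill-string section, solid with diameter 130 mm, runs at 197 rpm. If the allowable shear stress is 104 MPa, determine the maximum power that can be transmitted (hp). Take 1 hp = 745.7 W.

J = πd⁴/32 = π(0.130)⁴/32 = 2.804×10^-5 m⁴.
T_max = τ_allow·J/r = 1.04×10^8 × 2.804×10^-5 / 0.0650 = 44860 N·m.
ω = 2π·197/60 = 20.63 rad/s, so P_max = T_max·ω = 9.255×10^5 W.

1240 hp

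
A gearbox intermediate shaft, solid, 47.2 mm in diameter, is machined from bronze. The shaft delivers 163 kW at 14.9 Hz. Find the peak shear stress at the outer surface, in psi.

12200 psi

ω = 2π·14.9 = 93.62 rad/s, so T = P/ω = 163×10³ / 93.62 = 1741 N·m.
J = πd⁴/32 = π(0.0472)⁴/32 = 4.873×10^-7 m⁴.
τ_max = T·r/J = 1741 × 0.0236 / 4.873×10^-7 = 8.433×10^7 Pa.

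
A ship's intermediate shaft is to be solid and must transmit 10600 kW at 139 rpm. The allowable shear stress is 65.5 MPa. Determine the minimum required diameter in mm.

ω = 2π·139/60 = 14.56 rad/s, so T = P/ω = 10600×10³ / 14.56 = 728200 N·m.
For a solid shaft τ_max = 16T/(πd³), so d = (16T/(π τ_allow))^(1/3) = (16·728200/(π·6.55×10^7))^(1/3) = 0.3840 m.

384 mm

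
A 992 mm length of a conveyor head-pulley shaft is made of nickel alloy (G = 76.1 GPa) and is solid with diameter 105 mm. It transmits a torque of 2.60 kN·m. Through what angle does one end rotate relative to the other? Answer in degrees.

J = πd⁴/32 = π(0.105)⁴/32 = 1.193×10^-5 m⁴.
θ = T·L/(G·J) = 2600 × 0.992 / (76.1×10⁹ × 1.193×10^-5) = 2.840×10^-3 rad.

0.163°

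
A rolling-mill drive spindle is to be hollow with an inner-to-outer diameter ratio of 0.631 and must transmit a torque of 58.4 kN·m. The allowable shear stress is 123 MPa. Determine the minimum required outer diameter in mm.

142 mm

For a hollow shaft with d_i/d_o = 0.631: τ_max = 16T/(π d_o³ (1−k⁴)), so d_o = [16T/(π τ_allow (1−k⁴))]^(1/3) = [16·58400/(π·1.23×10^8·0.8415)]^(1/3) = 0.1422 m.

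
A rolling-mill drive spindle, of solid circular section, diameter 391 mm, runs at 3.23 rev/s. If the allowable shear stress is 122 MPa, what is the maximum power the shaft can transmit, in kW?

29100 kW

J = πd⁴/32 = π(0.391)⁴/32 = 2.295×10^-3 m⁴.
T_max = τ_allow·J/r = 1.22×10^8 × 2.295×10^-3 / 0.196 = 1.432e6 N·m.
ω = 2π·3.23 = 20.29 rad/s, so P_max = T_max·ω = 2.906×10^7 W.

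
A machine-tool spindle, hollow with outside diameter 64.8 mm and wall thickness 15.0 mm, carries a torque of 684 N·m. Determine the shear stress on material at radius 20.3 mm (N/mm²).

8.75 N/mm²

J = π(d_o⁴ − d_i⁴)/32 = π(0.0648⁴ − 0.0348⁴)/32 = 1.587×10^-6 m⁴.
Shear stress varies linearly with radius: τ = T·r/J = 684.0 × 0.0203 / 1.587×10^-6 = 8.749×10^6 Pa.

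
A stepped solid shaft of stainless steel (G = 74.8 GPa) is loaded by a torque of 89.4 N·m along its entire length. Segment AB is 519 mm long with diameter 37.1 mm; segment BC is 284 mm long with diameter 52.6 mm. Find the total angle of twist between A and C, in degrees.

J_AB = π(0.0371)⁴/32 = 1.86×10^-7 m⁴; J_BC = π(0.0526)⁴/32 = 7.52×10^-7 m⁴.
θ = (T/G)·Σ L_i/J_i = (89.40/74.8×10⁹)·(0.519/1.86×10^-7 + 0.284/7.52×10^-7) = 3.787×10^-3 rad.

0.217°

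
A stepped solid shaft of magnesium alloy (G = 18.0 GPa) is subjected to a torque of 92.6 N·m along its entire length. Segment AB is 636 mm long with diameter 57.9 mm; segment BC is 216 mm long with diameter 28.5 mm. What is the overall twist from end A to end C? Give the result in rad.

0.0201 rad

J_AB = π(0.0579)⁴/32 = 1.10×10^-6 m⁴; J_BC = π(0.0285)⁴/32 = 6.48×10^-8 m⁴.
θ = (T/G)·Σ L_i/J_i = (92.60/18.0×10⁹)·(0.636/1.10×10^-6 + 0.216/6.48×10^-8) = 0.02012 rad.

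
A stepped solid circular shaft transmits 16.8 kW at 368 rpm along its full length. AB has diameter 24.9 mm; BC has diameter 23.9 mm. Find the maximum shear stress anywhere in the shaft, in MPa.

163 MPa

ω = 2π·368/60 = 38.54 rad/s, so T = P/ω = 16.8×10³ / 38.54 = 435.9 N·m.
Under the same torque, τ_max = 16T/(πd³) is largest where d is smallest — segment BC (d = 23.9 mm).
τ_max = 16·435.9/(π·(0.0239)³) = 1.626×10^8 Pa.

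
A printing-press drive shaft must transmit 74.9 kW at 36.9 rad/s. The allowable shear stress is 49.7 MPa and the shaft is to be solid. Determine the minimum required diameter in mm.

59.3 mm

ω = 36.9 rad/s, so T = P/ω = 74.9×10³ / 36.90 = 2030 N·m.
For a solid shaft τ_max = 16T/(πd³), so d = (16T/(π τ_allow))^(1/3) = (16·2030/(π·4.97×10^7))^(1/3) = 0.05925 m.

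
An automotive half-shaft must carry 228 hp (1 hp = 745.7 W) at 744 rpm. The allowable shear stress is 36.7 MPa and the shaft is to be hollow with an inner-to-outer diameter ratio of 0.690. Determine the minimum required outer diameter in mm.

73.2 mm

ω = 2π·744/60 = 77.91 rad/s, so T = P/ω = 228×745.7 / 77.91 = 2182 N·m.
For a hollow shaft with d_i/d_o = 0.690: τ_max = 16T/(π d_o³ (1−k⁴)), so d_o = [16T/(π τ_allow (1−k⁴))]^(1/3) = [16·2182/(π·3.67×10^7·0.7733)]^(1/3) = 0.07316 m.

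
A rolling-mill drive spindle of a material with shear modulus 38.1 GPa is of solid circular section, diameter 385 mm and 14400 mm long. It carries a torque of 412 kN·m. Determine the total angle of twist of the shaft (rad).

J = πd⁴/32 = π(0.385)⁴/32 = 2.157×10^-3 m⁴.
θ = T·L/(G·J) = 412000 × 14.4 / (38.1×10⁹ × 2.157×10^-3) = 0.07219 rad.

0.0722 rad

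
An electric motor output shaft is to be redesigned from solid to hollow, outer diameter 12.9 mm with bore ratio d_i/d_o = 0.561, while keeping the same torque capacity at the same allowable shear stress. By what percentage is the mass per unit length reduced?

Equal τ_max and T ⇒ the solid shaft needs d_s³ = d_o³(1−k⁴), so d_s = 12.9·(1−0.561⁴)^(1/3) = 12.46 mm.
Area ratio A_h/A_s = d_o²(1−k²)/d_s² = (1−k²)/(1−k⁴)^(2/3) = 0.7346.
Mass saving = 1 − 0.7346 = 26.5 %.

26.5 %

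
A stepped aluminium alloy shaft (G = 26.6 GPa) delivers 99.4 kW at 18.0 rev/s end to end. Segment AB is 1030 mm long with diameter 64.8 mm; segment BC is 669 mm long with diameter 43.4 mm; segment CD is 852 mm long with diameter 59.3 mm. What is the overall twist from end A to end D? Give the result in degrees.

ω = 2π·18.0 = 113.1 rad/s, so T = P/ω = 99.4×10³ / 113.1 = 878.9 N·m.
J_AB = π(0.0648)⁴/32 = 1.73×10^-6 m⁴; J_BC = π(0.0434)⁴/32 = 3.48×10^-7 m⁴; J_CD = π(0.0593)⁴/32 = 1.21×10^-6 m⁴.
θ = (T/G)·Σ L_i/J_i = (878.9/26.6×10⁹)·(1.03/1.73×10^-6 + 0.669/3.48×10^-7 + 0.852/1.21×10^-6) = 0.1063 rad.

6.09°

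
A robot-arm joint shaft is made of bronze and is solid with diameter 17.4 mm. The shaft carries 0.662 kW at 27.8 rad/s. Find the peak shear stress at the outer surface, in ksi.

ω = 27.8 rad/s, so T = P/ω = 0.662×10³ / 27.80 = 23.81 N·m.
J = πd⁴/32 = π(0.0174)⁴/32 = 8.999×10^-9 m⁴.
τ_max = T·r/J = 23.81 × 0.00870 / 8.999×10^-9 = 2.302×10^7 Pa.

3.34 ksi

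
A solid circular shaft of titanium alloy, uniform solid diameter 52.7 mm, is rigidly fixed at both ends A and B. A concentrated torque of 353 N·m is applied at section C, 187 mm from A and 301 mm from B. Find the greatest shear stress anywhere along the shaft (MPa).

7.58 MPa

With uniform GJ and both ends fixed, compatibility θ_AC = θ_CB gives T_A·a = T_B·b, together with T_A + T_B = T₀.
T_A = T₀·b/(a+b) = 353.0·301/488.0 = 217.7 N·m; T_B = 135.3 N·m.
τ in each portion: τ_AC = 7.58×10^6 Pa, τ_CB = 4.71×10^6 Pa; maximum is in AC.
τ_max = T_AC·r/J = 217.7·0.0264/7.57×10^-7 = 7.576×10^6 Pa.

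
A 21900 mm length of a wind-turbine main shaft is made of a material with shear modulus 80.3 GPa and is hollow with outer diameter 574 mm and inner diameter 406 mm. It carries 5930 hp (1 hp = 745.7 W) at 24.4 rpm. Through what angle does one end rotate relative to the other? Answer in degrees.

ω = 2π·24.4/60 = 2.555 rad/s, so T = P/ω = 5930×745.7 / 2.555 = 1.731e6 N·m.
J = π(d_o⁴ − d_i⁴)/32 = π(0.574⁴ − 0.406⁴)/32 = 7.990×10^-3 m⁴.
θ = T·L/(G·J) = 1.731e6 × 21.9 / (80.3×10⁹ × 7.990×10^-3) = 0.05907 rad.

3.38°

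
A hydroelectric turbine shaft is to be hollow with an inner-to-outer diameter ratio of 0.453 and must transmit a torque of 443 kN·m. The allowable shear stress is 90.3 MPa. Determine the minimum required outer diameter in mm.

For a hollow shaft with d_i/d_o = 0.453: τ_max = 16T/(π d_o³ (1−k⁴)), so d_o = [16T/(π τ_allow (1−k⁴))]^(1/3) = [16·443000/(π·9.03×10^7·0.9579)]^(1/3) = 0.2966 m.

297 mm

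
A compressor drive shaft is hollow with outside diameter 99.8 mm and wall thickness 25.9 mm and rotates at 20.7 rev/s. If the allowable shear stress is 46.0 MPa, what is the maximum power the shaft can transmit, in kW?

1110 kW

J = π(d_o⁴ − d_i⁴)/32 = π(0.0998⁴ − 0.0480⁴)/32 = 9.218×10^-6 m⁴.
T_max = τ_allow·J/r = 4.60×10^7 × 9.218×10^-6 / 0.0499 = 8498 N·m.
ω = 2π·20.7 = 130.1 rad/s, so P_max = T_max·ω = 1.105×10^6 W.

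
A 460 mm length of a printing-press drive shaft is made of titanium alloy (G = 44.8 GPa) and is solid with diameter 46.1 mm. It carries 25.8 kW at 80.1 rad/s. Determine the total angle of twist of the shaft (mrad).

7.46 mrad

ω = 80.1 rad/s, so T = P/ω = 25.8×10³ / 80.10 = 322.1 N·m.
J = πd⁴/32 = π(0.0461)⁴/32 = 4.434×10^-7 m⁴.
θ = T·L/(G·J) = 322.1 × 0.460 / (44.8×10⁹ × 4.434×10^-7) = 7.459×10^-3 rad.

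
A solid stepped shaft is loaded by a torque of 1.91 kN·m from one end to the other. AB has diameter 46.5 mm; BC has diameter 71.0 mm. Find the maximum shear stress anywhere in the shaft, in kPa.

Under the same torque, τ_max = 16T/(πd³) is largest where d is smallest — segment AB (d = 46.5 mm).
τ_max = 16·1910/(π·(0.0465)³) = 9.675×10^7 Pa.

96700 kPa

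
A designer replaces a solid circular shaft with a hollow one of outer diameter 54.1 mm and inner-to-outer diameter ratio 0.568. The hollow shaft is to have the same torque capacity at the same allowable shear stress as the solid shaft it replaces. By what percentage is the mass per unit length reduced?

Equal τ_max and T ⇒ the solid shaft needs d_s³ = d_o³(1−k⁴), so d_s = 54.1·(1−0.568⁴)^(1/3) = 52.15 mm.
Area ratio A_h/A_s = d_o²(1−k²)/d_s² = (1−k²)/(1−k⁴)^(2/3) = 0.7289.
Mass saving = 1 − 0.7289 = 27.1 %.

27.1 %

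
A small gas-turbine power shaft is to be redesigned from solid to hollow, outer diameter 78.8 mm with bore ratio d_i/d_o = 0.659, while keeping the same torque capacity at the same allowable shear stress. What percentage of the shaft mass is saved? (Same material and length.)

35.0 %

Equal τ_max and T ⇒ the solid shaft needs d_s³ = d_o³(1−k⁴), so d_s = 78.8·(1−0.659⁴)^(1/3) = 73.50 mm.
Area ratio A_h/A_s = d_o²(1−k²)/d_s² = (1−k²)/(1−k⁴)^(2/3) = 0.6503.
Mass saving = 1 − 0.6503 = 35.0 %.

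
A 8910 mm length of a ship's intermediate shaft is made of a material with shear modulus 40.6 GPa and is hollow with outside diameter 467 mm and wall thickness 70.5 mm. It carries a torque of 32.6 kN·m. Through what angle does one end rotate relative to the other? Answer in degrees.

0.115°

J = π(d_o⁴ − d_i⁴)/32 = π(0.467⁴ − 0.326⁴)/32 = 3.561×10^-3 m⁴.
θ = T·L/(G·J) = 32600 × 8.91 / (40.6×10⁹ × 3.561×10^-3) = 2.009×10^-3 rad.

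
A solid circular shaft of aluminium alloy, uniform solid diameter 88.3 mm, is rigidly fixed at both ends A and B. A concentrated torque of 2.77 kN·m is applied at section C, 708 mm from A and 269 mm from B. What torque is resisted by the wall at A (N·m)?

763 N·m

With uniform GJ and both ends fixed, compatibility θ_AC = θ_CB gives T_A·a = T_B·b, together with T_A + T_B = T₀.
T_A = T₀·b/(a+b) = 2770·269/977.0 = 762.7 N·m; T_B = 2007 N·m.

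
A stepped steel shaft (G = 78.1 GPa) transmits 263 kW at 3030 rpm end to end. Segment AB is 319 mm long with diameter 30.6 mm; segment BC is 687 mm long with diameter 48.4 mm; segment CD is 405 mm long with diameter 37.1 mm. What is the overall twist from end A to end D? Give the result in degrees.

4.35°

ω = 2π·3030/60 = 317.3 rad/s, so T = P/ω = 263×10³ / 317.3 = 828.9 N·m.
J_AB = π(0.0306)⁴/32 = 8.61×10^-8 m⁴; J_BC = π(0.0484)⁴/32 = 5.39×10^-7 m⁴; J_CD = π(0.0371)⁴/32 = 1.86×10^-7 m⁴.
θ = (T/G)·Σ L_i/J_i = (828.9/78.1×10⁹)·(0.319/8.61×10^-8 + 0.687/5.39×10^-7 + 0.405/1.86×10^-7) = 0.07597 rad.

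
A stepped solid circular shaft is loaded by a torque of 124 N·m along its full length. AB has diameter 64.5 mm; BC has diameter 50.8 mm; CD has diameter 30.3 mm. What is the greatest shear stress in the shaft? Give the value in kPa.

22700 kPa

Under the same torque, τ_max = 16T/(πd³) is largest where d is smallest — segment CD (d = 30.3 mm).
τ_max = 16·124.0/(π·(0.0303)³) = 2.270×10^7 Pa.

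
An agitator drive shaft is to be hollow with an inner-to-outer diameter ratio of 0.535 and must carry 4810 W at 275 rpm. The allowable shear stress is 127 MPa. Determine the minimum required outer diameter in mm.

19.4 mm

ω = 2π·275/60 = 28.80 rad/s, so T = P/ω = 4810 / 28.80 = 167.0 N·m.
For a hollow shaft with d_i/d_o = 0.535: τ_max = 16T/(π d_o³ (1−k⁴)), so d_o = [16T/(π τ_allow (1−k⁴))]^(1/3) = [16·167.0/(π·1.27×10^8·0.9181)]^(1/3) = 0.01940 m.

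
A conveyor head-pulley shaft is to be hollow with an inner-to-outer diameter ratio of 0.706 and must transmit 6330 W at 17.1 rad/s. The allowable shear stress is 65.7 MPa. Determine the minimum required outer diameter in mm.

ω = 17.1 rad/s, so T = P/ω = 6330 / 17.10 = 370.2 N·m.
For a hollow shaft with d_i/d_o = 0.706: τ_max = 16T/(π d_o³ (1−k⁴)), so d_o = [16T/(π τ_allow (1−k⁴))]^(1/3) = [16·370.2/(π·6.57×10^7·0.7516)]^(1/3) = 0.03367 m.

33.7 mm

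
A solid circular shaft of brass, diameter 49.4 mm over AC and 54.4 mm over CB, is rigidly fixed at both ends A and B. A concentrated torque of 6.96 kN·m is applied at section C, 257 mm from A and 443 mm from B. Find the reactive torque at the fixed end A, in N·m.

3760 N·m

Compatibility: T_A·a/J_AC = T_B·b/J_CB with T_A + T_B = T₀.
J_AC = 5.85×10^-7 m⁴, J_CB = 8.60×10^-7 m⁴, so T_A = T₀·(J_AC/a)/((J_AC/a)+(J_CB/b)) = 3756 N·m, T_B = 3204 N·m.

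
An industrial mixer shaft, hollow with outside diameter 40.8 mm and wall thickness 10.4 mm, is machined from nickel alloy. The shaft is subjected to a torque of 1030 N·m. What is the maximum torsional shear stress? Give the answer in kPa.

J = π(d_o⁴ − d_i⁴)/32 = π(0.0408⁴ − 0.0200⁴)/32 = 2.563×10^-7 m⁴.
τ_max = T·r/J = 1030 × 0.0204 / 2.563×10^-7 = 8.197×10^7 Pa.

82000 kPa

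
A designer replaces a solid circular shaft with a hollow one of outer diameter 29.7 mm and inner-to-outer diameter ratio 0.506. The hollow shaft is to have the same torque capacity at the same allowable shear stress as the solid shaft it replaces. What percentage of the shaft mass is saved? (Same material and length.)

Equal τ_max and T ⇒ the solid shaft needs d_s³ = d_o³(1−k⁴), so d_s = 29.7·(1−0.506⁴)^(1/3) = 29.04 mm.
Area ratio A_h/A_s = d_o²(1−k²)/d_s² = (1−k²)/(1−k⁴)^(2/3) = 0.7784.
Mass saving = 1 − 0.7784 = 22.2 %.

22.2 %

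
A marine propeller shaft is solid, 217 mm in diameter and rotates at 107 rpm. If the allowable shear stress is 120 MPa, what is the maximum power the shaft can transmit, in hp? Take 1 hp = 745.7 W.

J = πd⁴/32 = π(0.217)⁴/32 = 2.177×10^-4 m⁴.
T_max = τ_allow·J/r = 1.20×10^8 × 2.177×10^-4 / 0.108 = 240800 N·m.
ω = 2π·107/60 = 11.21 rad/s, so P_max = T_max·ω = 2.698×10^6 W.

3620 hp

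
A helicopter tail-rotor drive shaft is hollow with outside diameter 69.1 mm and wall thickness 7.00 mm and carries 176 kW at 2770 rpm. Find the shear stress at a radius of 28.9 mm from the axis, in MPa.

ω = 2π·2770/60 = 290.1 rad/s, so T = P/ω = 176×10³ / 290.1 = 606.7 N·m.
J = π(d_o⁴ − d_i⁴)/32 = π(0.0691⁴ − 0.0551⁴)/32 = 1.333×10^-6 m⁴.
Shear stress varies linearly with radius: τ = T·r/J = 606.7 × 0.0289 / 1.333×10^-6 = 1.315×10^7 Pa.

13.2 MPa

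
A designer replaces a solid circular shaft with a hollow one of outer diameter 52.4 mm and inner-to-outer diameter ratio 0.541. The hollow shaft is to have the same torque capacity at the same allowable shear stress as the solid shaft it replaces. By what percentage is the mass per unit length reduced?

Equal τ_max and T ⇒ the solid shaft needs d_s³ = d_o³(1−k⁴), so d_s = 52.4·(1−0.541⁴)^(1/3) = 50.86 mm.
Area ratio A_h/A_s = d_o²(1−k²)/d_s² = (1−k²)/(1−k⁴)^(2/3) = 0.7508.
Mass saving = 1 − 0.7508 = 24.9 %.

24.9 %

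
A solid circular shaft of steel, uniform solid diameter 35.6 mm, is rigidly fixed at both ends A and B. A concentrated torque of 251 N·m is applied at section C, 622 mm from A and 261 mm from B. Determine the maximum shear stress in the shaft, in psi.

2890 psi

With uniform GJ and both ends fixed, compatibility θ_AC = θ_CB gives T_A·a = T_B·b, together with T_A + T_B = T₀.
T_A = T₀·b/(a+b) = 251.0·261/883.0 = 74.19 N·m; T_B = 176.8 N·m.
τ in each portion: τ_AC = 8.37×10^6 Pa, τ_CB = 2.00×10^7 Pa; maximum is in CB.
τ_max = T_CB·r/J = 176.8·0.0178/1.58×10^-7 = 1.996×10^7 Pa.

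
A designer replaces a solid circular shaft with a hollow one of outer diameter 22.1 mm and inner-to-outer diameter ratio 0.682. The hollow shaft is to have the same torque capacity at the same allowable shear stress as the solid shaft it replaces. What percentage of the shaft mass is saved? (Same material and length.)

37.1 %

Equal τ_max and T ⇒ the solid shaft needs d_s³ = d_o³(1−k⁴), so d_s = 22.1·(1−0.682⁴)^(1/3) = 20.38 mm.
Area ratio A_h/A_s = d_o²(1−k²)/d_s² = (1−k²)/(1−k⁴)^(2/3) = 0.6293.
Mass saving = 1 − 0.6293 = 37.1 %.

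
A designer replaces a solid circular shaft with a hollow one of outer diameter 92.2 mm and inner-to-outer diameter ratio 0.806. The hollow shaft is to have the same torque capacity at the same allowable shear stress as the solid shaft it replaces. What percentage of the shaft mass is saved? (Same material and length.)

Equal τ_max and T ⇒ the solid shaft needs d_s³ = d_o³(1−k⁴), so d_s = 92.2·(1−0.806⁴)^(1/3) = 76.80 mm.
Area ratio A_h/A_s = d_o²(1−k²)/d_s² = (1−k²)/(1−k⁴)^(2/3) = 0.5049.
Mass saving = 1 − 0.5049 = 49.5 %.

49.5 %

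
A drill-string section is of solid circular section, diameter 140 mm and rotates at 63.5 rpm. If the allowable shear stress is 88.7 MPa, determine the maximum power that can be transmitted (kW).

318 kW

J = πd⁴/32 = π(0.140)⁴/32 = 3.771×10^-5 m⁴.
T_max = τ_allow·J/r = 8.87×10^7 × 3.771×10^-5 / 0.0700 = 47790 N·m.
ω = 2π·63.5/60 = 6.650 rad/s, so P_max = T_max·ω = 3.178×10^5 W.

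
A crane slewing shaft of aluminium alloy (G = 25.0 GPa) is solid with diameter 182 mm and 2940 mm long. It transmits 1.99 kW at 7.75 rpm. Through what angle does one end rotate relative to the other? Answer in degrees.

ω = 2π·7.75/60 = 0.8116 rad/s, so T = P/ω = 1.99×10³ / 0.8116 = 2452 N·m.
J = πd⁴/32 = π(0.182)⁴/32 = 1.077×10^-4 m⁴.
θ = T·L/(G·J) = 2452 × 2.94 / (25.0×10⁹ × 1.077×10^-4) = 2.677×10^-3 rad.

0.153°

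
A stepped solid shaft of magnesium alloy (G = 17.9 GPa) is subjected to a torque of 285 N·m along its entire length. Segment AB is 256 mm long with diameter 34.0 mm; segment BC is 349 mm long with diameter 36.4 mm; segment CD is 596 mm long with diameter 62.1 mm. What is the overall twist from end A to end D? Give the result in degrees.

J_AB = π(0.0340)⁴/32 = 1.31×10^-7 m⁴; J_BC = π(0.0364)⁴/32 = 1.72×10^-7 m⁴; J_CD = π(0.0621)⁴/32 = 1.46×10^-6 m⁴.
θ = (T/G)·Σ L_i/J_i = (285.0/17.9×10⁹)·(0.256/1.31×10^-7 + 0.349/1.72×10^-7 + 0.596/1.46×10^-6) = 0.06981 rad.

4.00°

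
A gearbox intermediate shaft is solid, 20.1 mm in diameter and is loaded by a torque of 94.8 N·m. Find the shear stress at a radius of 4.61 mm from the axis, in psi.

3960 psi

J = πd⁴/32 = π(0.0201)⁴/32 = 1.602×10^-8 m⁴.
Shear stress varies linearly with radius: τ = T·r/J = 94.80 × 0.00461 / 1.602×10^-8 = 2.727×10^7 Pa.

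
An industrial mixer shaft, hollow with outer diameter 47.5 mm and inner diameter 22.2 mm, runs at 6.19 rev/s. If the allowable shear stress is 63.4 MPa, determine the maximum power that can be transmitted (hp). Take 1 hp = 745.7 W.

J = π(d_o⁴ − d_i⁴)/32 = π(0.0475⁴ − 0.0222⁴)/32 = 4.759×10^-7 m⁴.
T_max = τ_allow·J/r = 6.34×10^7 × 4.759×10^-7 / 0.0238 = 1270 N·m.
ω = 2π·6.19 = 38.89 rad/s, so P_max = T_max·ω = 4.941×10^4 W.

66.3 hp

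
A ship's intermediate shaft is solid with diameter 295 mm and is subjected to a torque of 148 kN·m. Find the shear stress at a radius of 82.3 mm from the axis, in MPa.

16.4 MPa

J = πd⁴/32 = π(0.295)⁴/32 = 7.435×10^-4 m⁴.
Shear stress varies linearly with radius: τ = T·r/J = 148000 × 0.0823 / 7.435×10^-4 = 1.638×10^7 Pa.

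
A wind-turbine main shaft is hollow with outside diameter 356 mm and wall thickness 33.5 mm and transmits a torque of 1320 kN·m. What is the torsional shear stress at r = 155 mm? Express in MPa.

J = π(d_o⁴ − d_i⁴)/32 = π(0.356⁴ − 0.289⁴)/32 = 8.920×10^-4 m⁴.
Shear stress varies linearly with radius: τ = T·r/J = 1.320e6 × 0.155 / 8.920×10^-4 = 2.294×10^8 Pa.

229 MPa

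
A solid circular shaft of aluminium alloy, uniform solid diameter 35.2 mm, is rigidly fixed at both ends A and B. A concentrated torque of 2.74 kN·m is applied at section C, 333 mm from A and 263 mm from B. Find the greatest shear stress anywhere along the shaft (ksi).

With uniform GJ and both ends fixed, compatibility θ_AC = θ_CB gives T_A·a = T_B·b, together with T_A + T_B = T₀.
T_A = T₀·b/(a+b) = 2740·263/596.0 = 1209 N·m; T_B = 1531 N·m.
τ in each portion: τ_AC = 1.41×10^8 Pa, τ_CB = 1.79×10^8 Pa; maximum is in CB.
τ_max = T_CB·r/J = 1531·0.0176/1.51×10^-7 = 1.788×10^8 Pa.

25.9 ksi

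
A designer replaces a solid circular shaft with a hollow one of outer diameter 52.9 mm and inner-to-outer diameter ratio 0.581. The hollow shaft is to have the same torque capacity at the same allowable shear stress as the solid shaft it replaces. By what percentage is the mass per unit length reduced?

28.2 %

Equal τ_max and T ⇒ the solid shaft needs d_s³ = d_o³(1−k⁴), so d_s = 52.9·(1−0.581⁴)^(1/3) = 50.81 mm.
Area ratio A_h/A_s = d_o²(1−k²)/d_s² = (1−k²)/(1−k⁴)^(2/3) = 0.7181.
Mass saving = 1 − 0.7181 = 28.2 %.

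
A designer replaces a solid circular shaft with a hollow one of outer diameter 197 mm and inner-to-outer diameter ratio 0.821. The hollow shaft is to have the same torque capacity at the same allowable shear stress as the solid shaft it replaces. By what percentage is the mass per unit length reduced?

Equal τ_max and T ⇒ the solid shaft needs d_s³ = d_o³(1−k⁴), so d_s = 197·(1−0.821⁴)^(1/3) = 161.0 mm.
Area ratio A_h/A_s = d_o²(1−k²)/d_s² = (1−k²)/(1−k⁴)^(2/3) = 0.4881.
Mass saving = 1 − 0.4881 = 51.2 %.

51.2 %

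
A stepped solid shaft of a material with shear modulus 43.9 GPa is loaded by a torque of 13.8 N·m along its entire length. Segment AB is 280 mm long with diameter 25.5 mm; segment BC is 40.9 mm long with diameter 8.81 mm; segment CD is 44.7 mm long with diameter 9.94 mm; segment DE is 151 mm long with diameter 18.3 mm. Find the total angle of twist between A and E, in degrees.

2.45°

J_AB = π(0.0255)⁴/32 = 4.15×10^-8 m⁴; J_BC = π(0.00881)⁴/32 = 5.91×10^-10 m⁴; J_CD = π(0.00994)⁴/32 = 9.58×10^-10 m⁴; J_DE = π(0.0183)⁴/32 = 1.10×10^-8 m⁴.
θ = (T/G)·Σ L_i/J_i = (13.80/43.9×10⁹)·(0.280/4.15×10^-8 + 0.0409/5.91×10^-10 + 0.0447/9.58×10^-10 + 0.151/1.10×10^-8) = 0.04283 rad.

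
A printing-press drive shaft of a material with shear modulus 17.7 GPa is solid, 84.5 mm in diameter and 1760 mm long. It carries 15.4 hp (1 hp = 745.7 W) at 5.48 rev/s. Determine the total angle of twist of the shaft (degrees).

0.380°

ω = 2π·5.48 = 34.43 rad/s, so T = P/ω = 15.4×745.7 / 34.43 = 333.5 N·m.
J = πd⁴/32 = π(0.0845)⁴/32 = 5.005×10^-6 m⁴.
θ = T·L/(G·J) = 333.5 × 1.76 / (17.7×10⁹ × 5.005×10^-6) = 6.626×10^-3 rad.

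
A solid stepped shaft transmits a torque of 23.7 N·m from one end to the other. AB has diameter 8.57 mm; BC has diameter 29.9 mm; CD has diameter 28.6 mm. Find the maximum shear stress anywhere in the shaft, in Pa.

1.92e8 Pa

Under the same torque, τ_max = 16T/(πd³) is largest where d is smallest — segment AB (d = 8.57 mm).
τ_max = 16·23.70/(π·(0.00857)³) = 1.918×10^8 Pa.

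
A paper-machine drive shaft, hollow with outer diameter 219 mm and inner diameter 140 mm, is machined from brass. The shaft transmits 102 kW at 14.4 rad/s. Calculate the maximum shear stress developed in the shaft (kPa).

4120 kPa

ω = 14.4 rad/s, so T = P/ω = 102×10³ / 14.40 = 7083 N·m.
J = π(d_o⁴ − d_i⁴)/32 = π(0.219⁴ − 0.140⁴)/32 = 1.881×10^-4 m⁴.
τ_max = T·r/J = 7083 × 0.110 / 1.881×10^-4 = 4.123×10^6 Pa.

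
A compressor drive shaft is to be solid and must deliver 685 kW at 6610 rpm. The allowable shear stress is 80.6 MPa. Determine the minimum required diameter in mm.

ω = 2π·6610/60 = 692.2 rad/s, so T = P/ω = 685×10³ / 692.2 = 989.6 N·m.
For a solid shaft τ_max = 16T/(πd³), so d = (16T/(π τ_allow))^(1/3) = (16·989.6/(π·8.06×10^7))^(1/3) = 0.03969 m.

39.7 mm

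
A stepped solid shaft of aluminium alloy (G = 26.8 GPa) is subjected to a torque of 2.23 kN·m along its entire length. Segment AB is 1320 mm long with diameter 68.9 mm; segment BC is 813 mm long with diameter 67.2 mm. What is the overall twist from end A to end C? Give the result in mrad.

J_AB = π(0.0689)⁴/32 = 2.21×10^-6 m⁴; J_BC = π(0.0672)⁴/32 = 2.00×10^-6 m⁴.
θ = (T/G)·Σ L_i/J_i = (2230/26.8×10⁹)·(1.32/2.21×10^-6 + 0.813/2.00×10^-6) = 0.08343 rad.

83.4 mrad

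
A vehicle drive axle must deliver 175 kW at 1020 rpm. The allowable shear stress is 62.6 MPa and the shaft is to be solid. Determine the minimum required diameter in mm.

51.1 mm

ω = 2π·1020/60 = 106.8 rad/s, so T = P/ω = 175×10³ / 106.8 = 1638 N·m.
For a solid shaft τ_max = 16T/(πd³), so d = (16T/(π τ_allow))^(1/3) = (16·1638/(π·6.26×10^7))^(1/3) = 0.05108 m.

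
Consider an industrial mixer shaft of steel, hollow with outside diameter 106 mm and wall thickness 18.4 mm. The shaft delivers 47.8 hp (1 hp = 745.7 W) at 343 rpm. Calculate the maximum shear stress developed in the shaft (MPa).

5.19 MPa

ω = 2π·343/60 = 35.92 rad/s, so T = P/ω = 47.8×745.7 / 35.92 = 992.4 N·m.
J = π(d_o⁴ − d_i⁴)/32 = π(0.106⁴ − 0.0692⁴)/32 = 1.014×10^-5 m⁴.
τ_max = T·r/J = 992.4 × 0.0530 / 1.014×10^-5 = 5.185×10^6 Pa.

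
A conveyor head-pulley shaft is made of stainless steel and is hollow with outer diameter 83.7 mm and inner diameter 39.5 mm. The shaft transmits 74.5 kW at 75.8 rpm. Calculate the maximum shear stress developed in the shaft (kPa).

85800 kPa

ω = 2π·75.8/60 = 7.938 rad/s, so T = P/ω = 74.5×10³ / 7.938 = 9386 N·m.
J = π(d_o⁴ − d_i⁴)/32 = π(0.0837⁴ − 0.0395⁴)/32 = 4.579×10^-6 m⁴.
τ_max = T·r/J = 9386 × 0.0418 / 4.579×10^-6 = 8.577×10^7 Pa.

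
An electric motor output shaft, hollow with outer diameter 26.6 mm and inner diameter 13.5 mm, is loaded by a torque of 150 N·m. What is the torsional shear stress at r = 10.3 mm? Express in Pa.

J = π(d_o⁴ − d_i⁴)/32 = π(0.0266⁴ − 0.0135⁴)/32 = 4.589×10^-8 m⁴.
Shear stress varies linearly with radius: τ = T·r/J = 150.0 × 0.0103 / 4.589×10^-8 = 3.367×10^7 Pa.

3.37e7 Pa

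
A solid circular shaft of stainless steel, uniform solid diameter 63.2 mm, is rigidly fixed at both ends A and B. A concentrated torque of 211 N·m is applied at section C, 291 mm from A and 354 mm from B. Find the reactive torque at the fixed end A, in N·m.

With uniform GJ and both ends fixed, compatibility θ_AC = θ_CB gives T_A·a = T_B·b, together with T_A + T_B = T₀.
T_A = T₀·b/(a+b) = 211.0·354/645.0 = 115.8 N·m; T_B = 95.20 N·m.

116 N·m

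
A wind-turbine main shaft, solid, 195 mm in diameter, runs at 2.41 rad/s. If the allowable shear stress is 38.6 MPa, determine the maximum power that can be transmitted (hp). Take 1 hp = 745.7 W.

J = πd⁴/32 = π(0.195)⁴/32 = 1.420×10^-4 m⁴.
T_max = τ_allow·J/r = 3.86×10^7 × 1.420×10^-4 / 0.0975 = 56200 N·m.
ω = 2.41 rad/s, so P_max = T_max·ω = 1.354×10^5 W.

182 hp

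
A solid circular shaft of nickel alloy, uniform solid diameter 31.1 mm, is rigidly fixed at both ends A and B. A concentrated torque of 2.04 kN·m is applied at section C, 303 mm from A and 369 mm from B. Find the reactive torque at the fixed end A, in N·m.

1120 N·m

With uniform GJ and both ends fixed, compatibility θ_AC = θ_CB gives T_A·a = T_B·b, together with T_A + T_B = T₀.
T_A = T₀·b/(a+b) = 2040·369/672.0 = 1120 N·m; T_B = 919.8 N·m.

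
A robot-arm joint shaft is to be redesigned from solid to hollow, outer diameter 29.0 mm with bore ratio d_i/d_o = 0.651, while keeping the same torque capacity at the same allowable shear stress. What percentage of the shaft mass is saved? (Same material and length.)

34.3 %

Equal τ_max and T ⇒ the solid shaft needs d_s³ = d_o³(1−k⁴), so d_s = 29.0·(1−0.651⁴)^(1/3) = 27.15 mm.
Area ratio A_h/A_s = d_o²(1−k²)/d_s² = (1−k²)/(1−k⁴)^(2/3) = 0.6575.
Mass saving = 1 − 0.6575 = 34.3 %.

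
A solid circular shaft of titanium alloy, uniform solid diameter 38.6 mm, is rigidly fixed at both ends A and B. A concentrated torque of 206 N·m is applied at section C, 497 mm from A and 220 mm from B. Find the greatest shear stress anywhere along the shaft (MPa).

With uniform GJ and both ends fixed, compatibility θ_AC = θ_CB gives T_A·a = T_B·b, together with T_A + T_B = T₀.
T_A = T₀·b/(a+b) = 206.0·220/717.0 = 63.21 N·m; T_B = 142.8 N·m.
τ in each portion: τ_AC = 5.60×10^6 Pa, τ_CB = 1.26×10^7 Pa; maximum is in CB.
τ_max = T_CB·r/J = 142.8·0.0193/2.18×10^-7 = 1.264×10^7 Pa.

12.6 MPa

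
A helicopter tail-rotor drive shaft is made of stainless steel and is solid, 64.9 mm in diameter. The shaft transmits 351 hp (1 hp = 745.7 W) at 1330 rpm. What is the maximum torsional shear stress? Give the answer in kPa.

ω = 2π·1330/60 = 139.3 rad/s, so T = P/ω = 351×745.7 / 139.3 = 1879 N·m.
J = πd⁴/32 = π(0.0649)⁴/32 = 1.742×10^-6 m⁴.
τ_max = T·r/J = 1879 × 0.0324 / 1.742×10^-6 = 3.501×10^7 Pa.

35000 kPa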